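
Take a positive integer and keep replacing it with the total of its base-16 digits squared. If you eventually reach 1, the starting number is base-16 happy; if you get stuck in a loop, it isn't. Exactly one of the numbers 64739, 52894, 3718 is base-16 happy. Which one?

52894

64739: 64739 → 574 → 209 → 170 → 200 → 208 → 169 → 181 → 146 → 85 → 50 → 13 → 169  — repeats 169 (not base-16 happy)
52894: 52894 → 617 → 121 → 130 → 68 → 32 → 4 → 16 → 1  — reaches 1 (base-16 happy)
3718: 3718 → 296 → 69 → 41 → 85 → 50 → 13 → 169 → 181 → 146 → 85  — repeats 85 (not base-16 happy)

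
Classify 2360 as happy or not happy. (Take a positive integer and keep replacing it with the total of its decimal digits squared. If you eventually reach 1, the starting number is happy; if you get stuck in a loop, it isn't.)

2360 → 2² + 3² + 6² + 0² = 4 + 9 + 36 + 0 = 49
49 → 4² + 9² = 16 + 81 = 97
97 → 9² + 7² = 81 + 49 = 130
130 → 1² + 3² + 0² = 1 + 9 + 0 = 10
10 → 1² + 0² = 1 + 0 = 1  — reached 1.

happy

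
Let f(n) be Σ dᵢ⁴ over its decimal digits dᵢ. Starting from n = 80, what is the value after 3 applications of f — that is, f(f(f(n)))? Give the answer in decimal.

4179

80 → 8⁴ + 0⁴ = 4096
4096 → 4⁴ + 0⁴ + 9⁴ + 6⁴ = 8113
8113 → 8⁴ + 1⁴ + 1⁴ + 3⁴ = 4179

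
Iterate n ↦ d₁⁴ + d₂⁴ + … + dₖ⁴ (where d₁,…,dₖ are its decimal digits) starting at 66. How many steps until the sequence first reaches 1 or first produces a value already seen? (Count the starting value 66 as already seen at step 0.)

66 → 6⁴ + 6⁴ = 1296 + 1296 = 2592
2592 → 2⁴ + 5⁴ + 9⁴ + 2⁴ = 16 + 625 + 6561 + 16 = 7218
7218 → 7⁴ + 2⁴ + 1⁴ + 8⁴ = 2401 + 16 + 1 + 4096 = 6514
6514 → 6⁴ + 5⁴ + 1⁴ + 4⁴ = 1296 + 625 + 1 + 256 = 2178
2178 → 2⁴ + 1⁴ + 7⁴ + 8⁴ = 16 + 1 + 2401 + 4096 = 6514  — 6514 repeats.
That took 5 steps.

5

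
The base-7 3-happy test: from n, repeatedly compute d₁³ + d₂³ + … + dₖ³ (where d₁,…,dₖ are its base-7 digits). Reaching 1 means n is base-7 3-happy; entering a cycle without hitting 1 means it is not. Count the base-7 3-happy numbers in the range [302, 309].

1

302: 302 → 218 → 92 → 218  (repeats 218)
303: 303 → 225 → 129 → 99 → 9 → 9  (repeats 9)
304: 304 → 244 → 496 → 244  (repeats 244)
305: 305 → 281 → 251 → 341 → 557 → 137 → 197 → 65 → 17 → 35 → 125 → 251  (repeats 251)
306: 306 → 342 → 648 → 282 → 258 → 342  (repeats 342)
307: 307 → 433 → 343 → 1  (reaches 1)
308: 308 → 224 → 128 → 80 → 92 → 218 → 92  (repeats 92)
309: 309 → 225 → 129 → 99 → 9 → 9  (repeats 9)
base-7 3-happy: 307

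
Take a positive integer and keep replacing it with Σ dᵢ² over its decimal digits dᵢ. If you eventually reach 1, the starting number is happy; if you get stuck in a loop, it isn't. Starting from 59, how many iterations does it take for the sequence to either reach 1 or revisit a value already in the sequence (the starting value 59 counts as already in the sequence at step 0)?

59 → 106
106 → 37
37 → 58
58 → 89
89 → 145
145 → 42
42 → 20
20 → 4
4 → 16
16 → 37  — 37 repeats.
That took 10 steps.

10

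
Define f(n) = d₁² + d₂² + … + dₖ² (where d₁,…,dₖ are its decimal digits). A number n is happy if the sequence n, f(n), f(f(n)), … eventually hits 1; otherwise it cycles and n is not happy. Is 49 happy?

happy

49 → 4² + 9² = 16 + 81 = 97
97 → 9² + 7² = 81 + 49 = 130
130 → 1² + 3² + 0² = 1 + 9 + 0 = 10
10 → 1² + 0² = 1 + 0 = 1  — reached 1.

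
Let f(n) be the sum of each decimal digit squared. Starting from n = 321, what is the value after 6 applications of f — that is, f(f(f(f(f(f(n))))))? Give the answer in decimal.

321 → 14
14 → 17
17 → 50
50 → 25
25 → 29
29 → 85

85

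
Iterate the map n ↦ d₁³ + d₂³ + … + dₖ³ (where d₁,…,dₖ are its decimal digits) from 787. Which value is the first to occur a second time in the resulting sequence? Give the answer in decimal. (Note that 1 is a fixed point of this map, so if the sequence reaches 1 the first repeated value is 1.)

787 → 7³ + 8³ + 7³ = 1198
1198 → 1³ + 1³ + 9³ + 8³ = 1243
1243 → 1³ + 2³ + 4³ + 3³ = 100
100 → 1³ + 0³ + 0³ = 1  — reached the fixed point 1.
1 → 1, so 1 is the first repeated value.

1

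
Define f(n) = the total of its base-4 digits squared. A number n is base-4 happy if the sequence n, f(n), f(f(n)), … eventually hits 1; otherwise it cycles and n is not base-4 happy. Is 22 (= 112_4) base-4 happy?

22 = (1,1,2)_4 → 1² + 1² + 2² = 1 + 1 + 4 = 6
6 = (1,2)_4 → 1² + 2² = 1 + 4 = 5
5 = (1,1)_4 → 1² + 1² = 1 + 1 = 2
2 = (2)_4 → 2² = 4
4 = (1,0)_4 → 1² + 0² = 1 + 0 = 1  — reached 1.

base-4 happy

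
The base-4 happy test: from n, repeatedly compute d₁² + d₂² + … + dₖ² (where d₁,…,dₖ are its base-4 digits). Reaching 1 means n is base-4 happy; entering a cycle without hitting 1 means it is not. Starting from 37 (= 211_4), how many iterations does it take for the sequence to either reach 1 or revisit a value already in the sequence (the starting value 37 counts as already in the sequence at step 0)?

5

37 = (2,1,1)_4 → 2² + 1² + 1² = 6
6 = (1,2)_4 → 1² + 2² = 5
5 = (1,1)_4 → 1² + 1² = 2
2 = (2)_4 → 2² = 4
4 = (1,0)_4 → 1² + 0² = 1  — reached 1.
That took 5 steps.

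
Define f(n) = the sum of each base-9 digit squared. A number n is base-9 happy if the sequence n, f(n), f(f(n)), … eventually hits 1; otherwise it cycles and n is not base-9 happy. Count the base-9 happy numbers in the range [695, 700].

1

695: 695 → 93 → 11 → 5 → 25 → 53 → 89 → 65 → 53  — not base-9 happy
696: 696 → 98 → 66 → 58 → 52 → 74 → 68 → 74  — not base-9 happy
697: 697 → 105 → 41 → 41  — not base-9 happy
698: 698 → 114 → 46 → 26 → 68 → 74 → 68  — not base-9 happy
699: 699 → 125 → 81 → 1  — base-9 happy
700: 700 → 138 → 46 → 26 → 68 → 74 → 68  — not base-9 happy
base-9 happy: 699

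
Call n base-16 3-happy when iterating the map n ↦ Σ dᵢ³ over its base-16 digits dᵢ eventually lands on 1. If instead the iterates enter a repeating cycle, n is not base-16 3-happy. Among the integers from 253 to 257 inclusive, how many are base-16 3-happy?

253: 253 → 5572 → 1918 → 3430 → 2629 → 1189 → 1189  (repeats 1189)
254: 254 → 6119 → 3431 → 2756 → 2792 → 4256 → 1001 → 3500 → 4925 → 2252 → 3968 → 3887 → 6758 → 1433 → 1583 → 3599 → 6119  (repeats 6119)
255: 255 → 6750 → 3870 → 6120 → 3600 → 2745 → 3060 → 4770 → 1017 → 4131 → 36 → 72 → 576 → 72  (repeats 72)
256: 256 → 1  (reaches 1)
257: 257 → 2 → 8 → 512 → 8  (repeats 8)
base-16 3-happy: 256

1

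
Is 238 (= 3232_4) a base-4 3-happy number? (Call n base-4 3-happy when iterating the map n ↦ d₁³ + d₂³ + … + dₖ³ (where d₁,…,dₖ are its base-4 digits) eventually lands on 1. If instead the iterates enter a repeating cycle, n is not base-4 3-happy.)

base-4 3-happy

238 = (3,2,3,2)_4 → 3³ + 2³ + 3³ + 2³ = 70
70 = (1,0,1,2)_4 → 1³ + 0³ + 1³ + 2³ = 10
10 = (2,2)_4 → 2³ + 2³ = 16
16 = (1,0,0)_4 → 1³ + 0³ + 0³ = 1  — reached 1.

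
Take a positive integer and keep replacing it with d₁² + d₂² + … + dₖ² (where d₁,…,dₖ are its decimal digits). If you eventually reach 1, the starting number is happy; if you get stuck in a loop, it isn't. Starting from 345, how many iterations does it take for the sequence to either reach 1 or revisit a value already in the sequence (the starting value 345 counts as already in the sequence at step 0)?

345 → 3² + 4² + 5² = 50
50 → 5² + 0² = 25
25 → 2² + 5² = 29
29 → 2² + 9² = 85
85 → 8² + 5² = 89
89 → 8² + 9² = 145
145 → 1² + 4² + 5² = 42
42 → 4² + 2² = 20
20 → 2² + 0² = 4
4 → 4² = 16
16 → 1² + 6² = 37
37 → 3² + 7² = 58
58 → 5² + 8² = 89  — 89 repeats.
That took 13 steps.

13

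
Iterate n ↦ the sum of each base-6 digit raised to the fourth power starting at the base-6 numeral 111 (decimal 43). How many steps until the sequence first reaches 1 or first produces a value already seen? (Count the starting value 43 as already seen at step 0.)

43 = (1,1,1)_6 → 1⁴ + 1⁴ + 1⁴ = 3
3 = (3)_6 → 3⁴ = 81
81 = (2,1,3)_6 → 2⁴ + 1⁴ + 3⁴ = 98
98 = (2,4,2)_6 → 2⁴ + 4⁴ + 2⁴ = 288
288 = (1,2,0,0)_6 → 1⁴ + 2⁴ + 0⁴ + 0⁴ = 17
17 = (2,5)_6 → 2⁴ + 5⁴ = 641
641 = (2,5,4,5)_6 → 2⁴ + 5⁴ + 4⁴ + 5⁴ = 1522
1522 = (1,1,0,1,4)_6 → 1⁴ + 1⁴ + 0⁴ + 1⁴ + 4⁴ = 259
259 = (1,1,1,1)_6 → 1⁴ + 1⁴ + 1⁴ + 1⁴ = 4
4 = (4)_6 → 4⁴ = 256
256 = (1,1,0,4)_6 → 1⁴ + 1⁴ + 0⁴ + 4⁴ = 258
258 = (1,1,1,0)_6 → 1⁴ + 1⁴ + 1⁴ + 0⁴ = 3  — 3 repeats.
That took 12 steps.

12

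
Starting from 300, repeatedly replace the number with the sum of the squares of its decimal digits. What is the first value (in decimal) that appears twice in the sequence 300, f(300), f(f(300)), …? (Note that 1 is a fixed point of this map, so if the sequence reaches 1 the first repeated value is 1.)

300 → 3² + 0² + 0² = 9 + 0 + 0 = 9
9 → 9² = 81
81 → 8² + 1² = 64 + 1 = 65
65 → 6² + 5² = 36 + 25 = 61
61 → 6² + 1² = 36 + 1 = 37
37 → 3² + 7² = 9 + 49 = 58
58 → 5² + 8² = 25 + 64 = 89
89 → 8² + 9² = 64 + 81 = 145
145 → 1² + 4² + 5² = 1 + 16 + 25 = 42
42 → 4² + 2² = 16 + 4 = 20
20 → 2² + 0² = 4 + 0 = 4
4 → 4² = 16
16 → 1² + 6² = 1 + 36 = 37  — 37 already appeared earlier.

37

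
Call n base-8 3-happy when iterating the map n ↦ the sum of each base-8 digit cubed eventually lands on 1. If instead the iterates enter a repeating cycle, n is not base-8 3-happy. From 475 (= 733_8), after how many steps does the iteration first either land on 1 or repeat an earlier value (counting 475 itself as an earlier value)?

475 = (7,3,3)_8 → 7³ + 3³ + 3³ = 343 + 27 + 27 = 397
397 = (6,1,5)_8 → 6³ + 1³ + 5³ = 216 + 1 + 125 = 342
342 = (5,2,6)_8 → 5³ + 2³ + 6³ = 125 + 8 + 216 = 349
349 = (5,3,5)_8 → 5³ + 3³ + 5³ = 125 + 27 + 125 = 277
277 = (4,2,5)_8 → 4³ + 2³ + 5³ = 64 + 8 + 125 = 197
197 = (3,0,5)_8 → 3³ + 0³ + 5³ = 27 + 0 + 125 = 152
152 = (2,3,0)_8 → 2³ + 3³ + 0³ = 8 + 27 + 0 = 35
35 = (4,3)_8 → 4³ + 3³ = 64 + 27 = 91
91 = (1,3,3)_8 → 1³ + 3³ + 3³ = 1 + 27 + 27 = 55
55 = (6,7)_8 → 6³ + 7³ = 216 + 343 = 559
559 = (1,0,5,7)_8 → 1³ + 0³ + 5³ + 7³ = 1 + 0 + 125 + 343 = 469
469 = (7,2,5)_8 → 7³ + 2³ + 5³ = 343 + 8 + 125 = 476
476 = (7,3,4)_8 → 7³ + 3³ + 4³ = 343 + 27 + 64 = 434
434 = (6,6,2)_8 → 6³ + 6³ + 2³ = 216 + 216 + 8 = 440
440 = (6,7,0)_8 → 6³ + 7³ + 0³ = 216 + 343 + 0 = 559  — 559 repeats.
That took 15 steps.

15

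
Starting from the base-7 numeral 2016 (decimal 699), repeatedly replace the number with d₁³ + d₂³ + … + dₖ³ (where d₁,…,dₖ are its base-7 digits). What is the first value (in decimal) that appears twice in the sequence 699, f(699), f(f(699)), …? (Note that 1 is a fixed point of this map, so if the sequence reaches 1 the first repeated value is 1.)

699 = (2,0,1,6)_7 → 2³ + 0³ + 1³ + 6³ = 225
225 = (4,4,1)_7 → 4³ + 4³ + 1³ = 129
129 = (2,4,3)_7 → 2³ + 4³ + 3³ = 99
99 = (2,0,1)_7 → 2³ + 0³ + 1³ = 9
9 = (1,2)_7 → 1³ + 2³ = 9  — 9 already appeared earlier.

9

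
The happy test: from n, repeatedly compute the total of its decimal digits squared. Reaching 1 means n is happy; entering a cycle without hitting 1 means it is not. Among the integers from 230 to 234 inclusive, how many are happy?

230: 230 → 13 → 10 → 1  (reaches 1)
231: 231 → 14 → 17 → 50 → 25 → 29 → 85 → 89 → 145 → 42 → 20 → 4 → 16 → 37 → 58 → 89  (repeats 89)
232: 232 → 17 → 50 → 25 → 29 → 85 → 89 → 145 → 42 → 20 → 4 → 16 → 37 → 58 → 89  (repeats 89)
233: 233 → 22 → 8 → 64 → 52 → 29 → 85 → 89 → 145 → 42 → 20 → 4 → 16 → 37 → 58 → 89  (repeats 89)
234: 234 → 29 → 85 → 89 → 145 → 42 → 20 → 4 → 16 → 37 → 58 → 89  (repeats 89)
happy: 230

1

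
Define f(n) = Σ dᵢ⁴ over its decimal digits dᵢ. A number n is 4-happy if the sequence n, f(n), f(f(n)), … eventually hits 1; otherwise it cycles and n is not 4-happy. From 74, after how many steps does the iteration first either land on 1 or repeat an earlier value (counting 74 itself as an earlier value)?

74 → 7⁴ + 4⁴ = 2401 + 256 = 2657
2657 → 2⁴ + 6⁴ + 5⁴ + 7⁴ = 16 + 1296 + 625 + 2401 = 4338
4338 → 4⁴ + 3⁴ + 3⁴ + 8⁴ = 256 + 81 + 81 + 4096 = 4514
4514 → 4⁴ + 5⁴ + 1⁴ + 4⁴ = 256 + 625 + 1 + 256 = 1138
1138 → 1⁴ + 1⁴ + 3⁴ + 8⁴ = 1 + 1 + 81 + 4096 = 4179
4179 → 4⁴ + 1⁴ + 7⁴ + 9⁴ = 256 + 1 + 2401 + 6561 = 9219
9219 → 9⁴ + 2⁴ + 1⁴ + 9⁴ = 6561 + 16 + 1 + 6561 = 13139
13139 → 1⁴ + 3⁴ + 1⁴ + 3⁴ + 9⁴ = 1 + 81 + 1 + 81 + 6561 = 6725
6725 → 6⁴ + 7⁴ + 2⁴ + 5⁴ = 1296 + 2401 + 16 + 625 = 4338  — 4338 repeats.
That took 9 steps.

9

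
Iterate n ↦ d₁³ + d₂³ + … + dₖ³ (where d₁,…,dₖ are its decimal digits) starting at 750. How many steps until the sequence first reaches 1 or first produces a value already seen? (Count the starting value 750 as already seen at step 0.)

750 → 7³ + 5³ + 0³ = 468
468 → 4³ + 6³ + 8³ = 792
792 → 7³ + 9³ + 2³ = 1080
1080 → 1³ + 0³ + 8³ + 0³ = 513
513 → 5³ + 1³ + 3³ = 153
153 → 1³ + 5³ + 3³ = 153  — 153 repeats.
That took 6 steps.

6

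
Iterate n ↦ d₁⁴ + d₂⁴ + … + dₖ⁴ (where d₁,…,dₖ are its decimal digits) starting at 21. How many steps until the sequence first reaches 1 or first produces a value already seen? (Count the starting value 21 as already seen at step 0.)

21 → 2⁴ + 1⁴ = 17
17 → 1⁴ + 7⁴ = 2402
2402 → 2⁴ + 4⁴ + 0⁴ + 2⁴ = 288
288 → 2⁴ + 8⁴ + 8⁴ = 8208
8208 → 8⁴ + 2⁴ + 0⁴ + 8⁴ = 8208  — 8208 repeats.
That took 5 steps.

5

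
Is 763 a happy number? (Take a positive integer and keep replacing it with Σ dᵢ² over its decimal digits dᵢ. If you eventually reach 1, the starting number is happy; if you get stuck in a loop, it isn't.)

763 → 94
94 → 97
97 → 130
130 → 10
10 → 1  — reached 1.

happy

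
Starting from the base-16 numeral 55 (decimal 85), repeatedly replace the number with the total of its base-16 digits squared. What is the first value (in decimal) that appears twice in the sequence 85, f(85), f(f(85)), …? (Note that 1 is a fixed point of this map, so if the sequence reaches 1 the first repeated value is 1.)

85

85 = (5,5)_16 → 5² + 5² = 50
50 = (3,2)_16 → 3² + 2² = 13
13 = (13)_16 → 13² = 169
169 = (10,9)_16 → 10² + 9² = 181
181 = (11,5)_16 → 11² + 5² = 146
146 = (9,2)_16 → 9² + 2² = 85  — 85 already appeared earlier.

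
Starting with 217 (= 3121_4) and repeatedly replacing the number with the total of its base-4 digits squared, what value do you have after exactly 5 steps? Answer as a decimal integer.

4

217 = (3,1,2,1)_4 → 3² + 1² + 2² + 1² = 15
15 = (3,3)_4 → 3² + 3² = 18
18 = (1,0,2)_4 → 1² + 0² + 2² = 5
5 = (1,1)_4 → 1² + 1² = 2
2 = (2)_4 → 2² = 4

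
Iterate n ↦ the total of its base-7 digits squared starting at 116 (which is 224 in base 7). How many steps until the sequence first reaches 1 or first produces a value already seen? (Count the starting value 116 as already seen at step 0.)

116 = (2,2,4)_7 → 24
24 = (3,3)_7 → 18
18 = (2,4)_7 → 20
20 = (2,6)_7 → 40
40 = (5,5)_7 → 50
50 = (1,0,1)_7 → 2
2 = (2)_7 → 4
4 = (4)_7 → 16
16 = (2,2)_7 → 8
8 = (1,1)_7 → 2  — 2 repeats.
That took 10 steps.

10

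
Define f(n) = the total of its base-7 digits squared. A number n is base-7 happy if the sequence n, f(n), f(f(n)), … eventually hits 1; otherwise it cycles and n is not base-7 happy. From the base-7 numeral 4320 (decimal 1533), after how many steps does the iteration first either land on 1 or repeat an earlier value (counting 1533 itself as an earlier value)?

1533 = (4,3,2,0)_7 → 29
29 = (4,1)_7 → 17
17 = (2,3)_7 → 13
13 = (1,6)_7 → 37
37 = (5,2)_7 → 29  — 29 repeats.
That took 5 steps.

5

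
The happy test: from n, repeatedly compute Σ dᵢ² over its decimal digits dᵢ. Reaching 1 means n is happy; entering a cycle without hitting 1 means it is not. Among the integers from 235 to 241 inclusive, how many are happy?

235: 235 → 38 → 73 → 58 → 89 → 145 → 42 → 20 → 4 → 16 → 37 → 58  (repeats 58)
236: 236 → 49 → 97 → 130 → 10 → 1  (reaches 1)
237: 237 → 62 → 40 → 16 → 37 → 58 → 89 → 145 → 42 → 20 → 4 → 16  (repeats 16)
238: 238 → 77 → 98 → 145 → 42 → 20 → 4 → 16 → 37 → 58 → 89 → 145  (repeats 145)
239: 239 → 94 → 97 → 130 → 10 → 1  (reaches 1)
240: 240 → 20 → 4 → 16 → 37 → 58 → 89 → 145 → 42 → 20  (repeats 20)
241: 241 → 21 → 5 → 25 → 29 → 85 → 89 → 145 → 42 → 20 → 4 → 16 → 37 → 58 → 89  (repeats 89)
happy: 236, 239

2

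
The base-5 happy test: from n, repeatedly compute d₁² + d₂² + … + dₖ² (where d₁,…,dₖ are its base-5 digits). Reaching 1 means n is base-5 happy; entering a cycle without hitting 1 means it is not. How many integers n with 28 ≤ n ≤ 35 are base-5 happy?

28: 28 → 10 → 4 → 16 → 10  — not base-5 happy
29: 29 → 17 → 13 → 13  — not base-5 happy
30: 30 → 2 → 4 → 16 → 10 → 4  — not base-5 happy
31: 31 → 3 → 9 → 17 → 13 → 13  — not base-5 happy
32: 32 → 6 → 2 → 4 → 16 → 10 → 4  — not base-5 happy
33: 33 → 11 → 5 → 1  — base-5 happy
34: 34 → 18 → 18  — not base-5 happy
35: 35 → 5 → 1  — base-5 happy
base-5 happy: 33, 35

2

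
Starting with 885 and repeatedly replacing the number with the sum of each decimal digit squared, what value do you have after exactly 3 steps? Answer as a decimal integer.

34

885 → 8² + 8² + 5² = 64 + 64 + 25 = 153
153 → 1² + 5² + 3² = 1 + 25 + 9 = 35
35 → 3² + 5² = 9 + 25 = 34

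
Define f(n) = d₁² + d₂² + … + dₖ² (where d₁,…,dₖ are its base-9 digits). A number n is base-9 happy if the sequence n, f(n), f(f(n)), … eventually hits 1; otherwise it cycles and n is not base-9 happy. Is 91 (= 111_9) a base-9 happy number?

91 = (1,1,1)_9 → 1² + 1² + 1² = 3
3 = (3)_9 → 3² = 9
9 = (1,0)_9 → 1² + 0² = 1  — reached 1.

base-9 happy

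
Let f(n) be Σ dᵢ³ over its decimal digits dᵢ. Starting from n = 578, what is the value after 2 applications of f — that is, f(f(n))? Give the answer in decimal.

578 → 5³ + 7³ + 8³ = 125 + 343 + 512 = 980
980 → 9³ + 8³ + 0³ = 729 + 512 + 0 = 1241

1241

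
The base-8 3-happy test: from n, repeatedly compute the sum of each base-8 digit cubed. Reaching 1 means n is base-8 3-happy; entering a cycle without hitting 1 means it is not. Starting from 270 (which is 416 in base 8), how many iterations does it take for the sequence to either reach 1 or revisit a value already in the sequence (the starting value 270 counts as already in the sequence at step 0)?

270 = (4,1,6)_8 → 4³ + 1³ + 6³ = 64 + 1 + 216 = 281
281 = (4,3,1)_8 → 4³ + 3³ + 1³ = 64 + 27 + 1 = 92
92 = (1,3,4)_8 → 1³ + 3³ + 4³ = 1 + 27 + 64 = 92  — 92 repeats.
That took 3 steps.

3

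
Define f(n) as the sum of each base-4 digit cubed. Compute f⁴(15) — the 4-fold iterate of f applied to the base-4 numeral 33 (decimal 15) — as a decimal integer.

15 = (3,3)_4 → 54
54 = (3,1,2)_4 → 36
36 = (2,1,0)_4 → 9
9 = (2,1)_4 → 9

9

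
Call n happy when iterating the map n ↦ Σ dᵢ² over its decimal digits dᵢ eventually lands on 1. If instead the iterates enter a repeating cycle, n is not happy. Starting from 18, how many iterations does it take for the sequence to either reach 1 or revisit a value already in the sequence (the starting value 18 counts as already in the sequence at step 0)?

18 → 65
65 → 61
61 → 37
37 → 58
58 → 89
89 → 145
145 → 42
42 → 20
20 → 4
4 → 16
16 → 37  — 37 repeats.
That took 11 steps.

11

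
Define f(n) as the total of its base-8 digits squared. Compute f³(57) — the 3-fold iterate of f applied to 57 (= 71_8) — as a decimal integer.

57 = (7,1)_8 → 7² + 1² = 50
50 = (6,2)_8 → 6² + 2² = 40
40 = (5,0)_8 → 5² + 0² = 25

25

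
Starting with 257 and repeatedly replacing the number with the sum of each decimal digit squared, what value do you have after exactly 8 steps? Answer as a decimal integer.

58

257 → 2² + 5² + 7² = 4 + 25 + 49 = 78
78 → 7² + 8² = 49 + 64 = 113
113 → 1² + 1² + 3² = 1 + 1 + 9 = 11
11 → 1² + 1² = 1 + 1 = 2
2 → 2² = 4
4 → 4² = 16
16 → 1² + 6² = 1 + 36 = 37
37 → 3² + 7² = 9 + 49 = 58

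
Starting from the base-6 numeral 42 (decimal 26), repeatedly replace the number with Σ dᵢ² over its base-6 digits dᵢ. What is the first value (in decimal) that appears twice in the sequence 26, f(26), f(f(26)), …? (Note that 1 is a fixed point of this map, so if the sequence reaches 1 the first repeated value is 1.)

26

26 = (4,2)_6 → 20
20 = (3,2)_6 → 13
13 = (2,1)_6 → 5
5 = (5)_6 → 25
25 = (4,1)_6 → 17
17 = (2,5)_6 → 29
29 = (4,5)_6 → 41
41 = (1,0,5)_6 → 26  — 26 already appeared earlier.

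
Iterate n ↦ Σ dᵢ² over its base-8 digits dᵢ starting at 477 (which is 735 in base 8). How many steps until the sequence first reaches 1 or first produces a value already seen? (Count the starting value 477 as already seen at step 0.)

477 = (7,3,5)_8 → 7² + 3² + 5² = 49 + 9 + 25 = 83
83 = (1,2,3)_8 → 1² + 2² + 3² = 1 + 4 + 9 = 14
14 = (1,6)_8 → 1² + 6² = 1 + 36 = 37
37 = (4,5)_8 → 4² + 5² = 16 + 25 = 41
41 = (5,1)_8 → 5² + 1² = 25 + 1 = 26
26 = (3,2)_8 → 3² + 2² = 9 + 4 = 13
13 = (1,5)_8 → 1² + 5² = 1 + 25 = 26  — 26 repeats.
That took 7 steps.

7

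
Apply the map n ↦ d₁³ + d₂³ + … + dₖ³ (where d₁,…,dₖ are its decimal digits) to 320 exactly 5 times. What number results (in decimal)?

320 → 3³ + 2³ + 0³ = 35
35 → 3³ + 5³ = 152
152 → 1³ + 5³ + 2³ = 134
134 → 1³ + 3³ + 4³ = 92
92 → 9³ + 2³ = 737

737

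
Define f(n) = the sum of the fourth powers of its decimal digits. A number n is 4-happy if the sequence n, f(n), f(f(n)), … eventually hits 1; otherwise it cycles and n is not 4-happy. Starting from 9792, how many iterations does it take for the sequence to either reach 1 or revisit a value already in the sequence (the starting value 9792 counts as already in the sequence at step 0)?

10

9792 → 9⁴ + 7⁴ + 9⁴ + 2⁴ = 6561 + 2401 + 6561 + 16 = 15539
15539 → 1⁴ + 5⁴ + 5⁴ + 3⁴ + 9⁴ = 1 + 625 + 625 + 81 + 6561 = 7893
7893 → 7⁴ + 8⁴ + 9⁴ + 3⁴ = 2401 + 4096 + 6561 + 81 = 13139
13139 → 1⁴ + 3⁴ + 1⁴ + 3⁴ + 9⁴ = 1 + 81 + 1 + 81 + 6561 = 6725
6725 → 6⁴ + 7⁴ + 2⁴ + 5⁴ = 1296 + 2401 + 16 + 625 = 4338
4338 → 4⁴ + 3⁴ + 3⁴ + 8⁴ = 256 + 81 + 81 + 4096 = 4514
4514 → 4⁴ + 5⁴ + 1⁴ + 4⁴ = 256 + 625 + 1 + 256 = 1138
1138 → 1⁴ + 1⁴ + 3⁴ + 8⁴ = 1 + 1 + 81 + 4096 = 4179
4179 → 4⁴ + 1⁴ + 7⁴ + 9⁴ = 256 + 1 + 2401 + 6561 = 9219
9219 → 9⁴ + 2⁴ + 1⁴ + 9⁴ = 6561 + 16 + 1 + 6561 = 13139  — 13139 repeats.
That took 10 steps.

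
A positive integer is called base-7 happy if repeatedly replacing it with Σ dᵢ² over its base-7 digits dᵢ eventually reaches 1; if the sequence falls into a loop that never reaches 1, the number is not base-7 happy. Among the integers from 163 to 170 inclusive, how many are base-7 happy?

1

163: 163 → 17 → 13 → 37 → 29 → 17  (repeats 17)
164: 164 → 22 → 10 → 10  (repeats 10)
165: 165 → 29 → 17 → 13 → 37 → 29  (repeats 29)
166: 166 → 38 → 34 → 52 → 10 → 10  (repeats 10)
167: 167 → 49 → 1  (reaches 1)
168: 168 → 18 → 20 → 40 → 50 → 2 → 4 → 16 → 8 → 2  (repeats 2)
169: 169 → 19 → 29 → 17 → 13 → 37 → 29  (repeats 29)
170: 170 → 22 → 10 → 10  (repeats 10)
base-7 happy: 167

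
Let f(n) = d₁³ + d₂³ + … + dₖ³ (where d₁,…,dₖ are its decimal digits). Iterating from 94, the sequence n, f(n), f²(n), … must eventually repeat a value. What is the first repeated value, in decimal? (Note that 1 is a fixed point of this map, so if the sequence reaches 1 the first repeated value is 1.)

94 → 9³ + 4³ = 793
793 → 7³ + 9³ + 3³ = 1099
1099 → 1³ + 0³ + 9³ + 9³ = 1459
1459 → 1³ + 4³ + 5³ + 9³ = 919
919 → 9³ + 1³ + 9³ = 1459  — 1459 already appeared earlier.

1459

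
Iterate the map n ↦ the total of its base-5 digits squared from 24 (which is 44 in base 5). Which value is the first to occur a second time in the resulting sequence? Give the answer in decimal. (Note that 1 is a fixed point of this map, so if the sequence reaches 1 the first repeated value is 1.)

24 = (4,4)_5 → 4² + 4² = 32
32 = (1,1,2)_5 → 1² + 1² + 2² = 6
6 = (1,1)_5 → 1² + 1² = 2
2 = (2)_5 → 2² = 4
4 = (4)_5 → 4² = 16
16 = (3,1)_5 → 3² + 1² = 10
10 = (2,0)_5 → 2² + 0² = 4  — 4 already appeared earlier.

4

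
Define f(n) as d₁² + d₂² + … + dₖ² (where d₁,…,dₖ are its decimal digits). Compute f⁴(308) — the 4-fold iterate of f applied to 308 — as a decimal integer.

145

308 → 3² + 0² + 8² = 9 + 0 + 64 = 73
73 → 7² + 3² = 49 + 9 = 58
58 → 5² + 8² = 25 + 64 = 89
89 → 8² + 9² = 64 + 81 = 145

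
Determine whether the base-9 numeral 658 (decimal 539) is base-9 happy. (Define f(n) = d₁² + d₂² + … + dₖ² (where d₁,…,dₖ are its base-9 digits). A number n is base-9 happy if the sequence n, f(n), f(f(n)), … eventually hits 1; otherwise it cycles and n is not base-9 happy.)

base-9 happy

539 = (6,5,8)_9 → 125
125 = (1,4,8)_9 → 81
81 = (1,0,0)_9 → 1  — reached 1.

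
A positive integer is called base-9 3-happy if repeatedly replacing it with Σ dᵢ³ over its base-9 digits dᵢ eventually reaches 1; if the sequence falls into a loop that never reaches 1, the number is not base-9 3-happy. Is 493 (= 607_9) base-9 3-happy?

493 = (6,0,7)_9 → 6³ + 0³ + 7³ = 559
559 = (6,8,1)_9 → 6³ + 8³ + 1³ = 729
729 = (1,0,0,0)_9 → 1³ + 0³ + 0³ + 0³ = 1  — reached 1.

base-9 3-happy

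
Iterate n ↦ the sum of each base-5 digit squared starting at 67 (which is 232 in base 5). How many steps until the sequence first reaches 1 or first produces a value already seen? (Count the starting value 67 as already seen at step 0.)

67 = (2,3,2)_5 → 2² + 3² + 2² = 17
17 = (3,2)_5 → 3² + 2² = 13
13 = (2,3)_5 → 2² + 3² = 13  — 13 repeats.
That took 3 steps.

3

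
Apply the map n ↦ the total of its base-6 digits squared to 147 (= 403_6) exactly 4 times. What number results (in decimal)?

147 = (4,0,3)_6 → 4² + 0² + 3² = 25
25 = (4,1)_6 → 4² + 1² = 17
17 = (2,5)_6 → 2² + 5² = 29
29 = (4,5)_6 → 4² + 5² = 41

41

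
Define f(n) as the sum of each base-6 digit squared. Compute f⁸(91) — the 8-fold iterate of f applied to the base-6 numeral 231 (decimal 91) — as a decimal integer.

91 = (2,3,1)_6 → 2² + 3² + 1² = 4 + 9 + 1 = 14
14 = (2,2)_6 → 2² + 2² = 4 + 4 = 8
8 = (1,2)_6 → 1² + 2² = 1 + 4 = 5
5 = (5)_6 → 5² = 25
25 = (4,1)_6 → 4² + 1² = 16 + 1 = 17
17 = (2,5)_6 → 2² + 5² = 4 + 25 = 29
29 = (4,5)_6 → 4² + 5² = 16 + 25 = 41
41 = (1,0,5)_6 → 1² + 0² + 5² = 1 + 0 + 25 = 26

26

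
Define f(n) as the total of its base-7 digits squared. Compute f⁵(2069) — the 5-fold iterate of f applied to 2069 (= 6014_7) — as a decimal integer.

29

2069 = (6,0,1,4)_7 → 6² + 0² + 1² + 4² = 53
53 = (1,0,4)_7 → 1² + 0² + 4² = 17
17 = (2,3)_7 → 2² + 3² = 13
13 = (1,6)_7 → 1² + 6² = 37
37 = (5,2)_7 → 5² + 2² = 29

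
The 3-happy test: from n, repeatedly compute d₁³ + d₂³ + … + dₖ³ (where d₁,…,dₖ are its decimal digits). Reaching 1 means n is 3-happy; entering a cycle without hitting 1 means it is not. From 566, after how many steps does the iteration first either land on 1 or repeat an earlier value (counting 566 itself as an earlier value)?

566 → 5³ + 6³ + 6³ = 557
557 → 5³ + 5³ + 7³ = 593
593 → 5³ + 9³ + 3³ = 881
881 → 8³ + 8³ + 1³ = 1025
1025 → 1³ + 0³ + 2³ + 5³ = 134
134 → 1³ + 3³ + 4³ = 92
92 → 9³ + 2³ = 737
737 → 7³ + 3³ + 7³ = 713
713 → 7³ + 1³ + 3³ = 371
371 → 3³ + 7³ + 1³ = 371  — 371 repeats.
That took 10 steps.

10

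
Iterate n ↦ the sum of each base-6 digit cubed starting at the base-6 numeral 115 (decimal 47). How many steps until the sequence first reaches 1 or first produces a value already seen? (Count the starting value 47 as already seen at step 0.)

12

47 = (1,1,5)_6 → 1³ + 1³ + 5³ = 127
127 = (3,3,1)_6 → 3³ + 3³ + 1³ = 55
55 = (1,3,1)_6 → 1³ + 3³ + 1³ = 29
29 = (4,5)_6 → 4³ + 5³ = 189
189 = (5,1,3)_6 → 5³ + 1³ + 3³ = 153
153 = (4,1,3)_6 → 4³ + 1³ + 3³ = 92
92 = (2,3,2)_6 → 2³ + 3³ + 2³ = 43
43 = (1,1,1)_6 → 1³ + 1³ + 1³ = 3
3 = (3)_6 → 3³ = 27
27 = (4,3)_6 → 4³ + 3³ = 91
91 = (2,3,1)_6 → 2³ + 3³ + 1³ = 36
36 = (1,0,0)_6 → 1³ + 0³ + 0³ = 1  — reached 1.
That took 12 steps.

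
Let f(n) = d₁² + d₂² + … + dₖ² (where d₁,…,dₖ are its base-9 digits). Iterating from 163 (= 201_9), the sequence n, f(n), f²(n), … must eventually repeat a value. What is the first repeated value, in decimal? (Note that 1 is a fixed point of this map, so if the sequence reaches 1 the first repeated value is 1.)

53

163 = (2,0,1)_9 → 2² + 0² + 1² = 5
5 = (5)_9 → 5² = 25
25 = (2,7)_9 → 2² + 7² = 53
53 = (5,8)_9 → 5² + 8² = 89
89 = (1,0,8)_9 → 1² + 0² + 8² = 65
65 = (7,2)_9 → 7² + 2² = 53  — 53 already appeared earlier.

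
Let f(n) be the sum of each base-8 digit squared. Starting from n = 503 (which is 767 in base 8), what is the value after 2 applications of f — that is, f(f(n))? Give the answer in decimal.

503 = (7,6,7)_8 → 7² + 6² + 7² = 134
134 = (2,0,6)_8 → 2² + 0² + 6² = 40

40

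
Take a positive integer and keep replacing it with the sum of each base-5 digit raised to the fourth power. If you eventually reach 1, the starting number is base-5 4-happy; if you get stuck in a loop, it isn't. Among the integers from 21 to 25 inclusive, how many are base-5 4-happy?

1

21: 21 → 257 → 33 → 83 → 163 → 99 → 593 → 499 → 849 → 595 → 593  (repeats 593)
22: 22 → 272 → 288 → 114 → 528 → 338 → 194 → 354 → 528  (repeats 528)
23: 23 → 337 → 129 → 257 → 33 → 83 → 163 → 99 → 593 → 499 → 849 → 595 → 593  (repeats 593)
24: 24 → 512 → 288 → 114 → 528 → 338 → 194 → 354 → 528  (repeats 528)
25: 25 → 1  (reaches 1)
base-5 4-happy: 25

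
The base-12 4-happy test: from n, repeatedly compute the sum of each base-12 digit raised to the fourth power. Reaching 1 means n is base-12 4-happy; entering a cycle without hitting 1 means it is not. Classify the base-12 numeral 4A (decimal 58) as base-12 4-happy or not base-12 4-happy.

not base-12 4-happy

58 = (4,10)_12 → 10256
10256 = (5,11,2,8)_12 → 19378
19378 = (11,2,6,10)_12 → 25953
25953 = (1,3,0,2,9)_12 → 6659
6659 = (3,10,2,11)_12 → 24738
24738 = (1,2,3,9,6)_12 → 7955
7955 = (4,7,2,11)_12 → 17314
17314 = (10,0,2,10)_12 → 20016
20016 = (11,7,0,0)_12 → 17042
17042 = (9,10,4,2)_12 → 16833
16833 = (9,8,10,9)_12 → 27218
27218 = (1,3,9,0,2)_12 → 6659  — 6659 already seen; the sequence cycles without reaching 1.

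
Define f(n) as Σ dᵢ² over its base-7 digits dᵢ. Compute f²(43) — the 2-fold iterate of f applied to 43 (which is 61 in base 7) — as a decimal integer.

43 = (6,1)_7 → 6² + 1² = 36 + 1 = 37
37 = (5,2)_7 → 5² + 2² = 25 + 4 = 29

29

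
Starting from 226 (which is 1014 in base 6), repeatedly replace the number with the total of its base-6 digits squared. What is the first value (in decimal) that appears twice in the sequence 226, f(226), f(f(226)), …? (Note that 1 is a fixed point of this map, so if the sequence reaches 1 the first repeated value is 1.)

226 = (1,0,1,4)_6 → 18
18 = (3,0)_6 → 9
9 = (1,3)_6 → 10
10 = (1,4)_6 → 17
17 = (2,5)_6 → 29
29 = (4,5)_6 → 41
41 = (1,0,5)_6 → 26
26 = (4,2)_6 → 20
20 = (3,2)_6 → 13
13 = (2,1)_6 → 5
5 = (5)_6 → 25
25 = (4,1)_6 → 17  — 17 already appeared earlier.

17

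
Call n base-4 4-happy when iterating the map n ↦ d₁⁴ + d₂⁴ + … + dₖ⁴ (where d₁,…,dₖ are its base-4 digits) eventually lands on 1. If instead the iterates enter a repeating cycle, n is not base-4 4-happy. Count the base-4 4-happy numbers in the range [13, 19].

6

13: 13 → 82 → 18 → 17 → 2 → 16 → 1  — base-4 4-happy
14: 14 → 97 → 18 → 17 → 2 → 16 → 1  — base-4 4-happy
15: 15 → 162 → 48 → 81 → 3 → 81  — not base-4 4-happy
16: 16 → 1  — base-4 4-happy
17: 17 → 2 → 16 → 1  — base-4 4-happy
18: 18 → 17 → 2 → 16 → 1  — base-4 4-happy
19: 19 → 82 → 18 → 17 → 2 → 16 → 1  — base-4 4-happy
base-4 4-happy: 13, 14, 16, 17, 18, 19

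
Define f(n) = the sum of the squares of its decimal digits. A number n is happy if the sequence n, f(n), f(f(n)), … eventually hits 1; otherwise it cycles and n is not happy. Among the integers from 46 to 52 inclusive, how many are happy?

1

46: 46 → 52 → 29 → 85 → 89 → 145 → 42 → 20 → 4 → 16 → 37 → 58 → 89  — not happy
47: 47 → 65 → 61 → 37 → 58 → 89 → 145 → 42 → 20 → 4 → 16 → 37  — not happy
48: 48 → 80 → 64 → 52 → 29 → 85 → 89 → 145 → 42 → 20 → 4 → 16 → 37 → 58 → 89  — not happy
49: 49 → 97 → 130 → 10 → 1  — happy
50: 50 → 25 → 29 → 85 → 89 → 145 → 42 → 20 → 4 → 16 → 37 → 58 → 89  — not happy
51: 51 → 26 → 40 → 16 → 37 → 58 → 89 → 145 → 42 → 20 → 4 → 16  — not happy
52: 52 → 29 → 85 → 89 → 145 → 42 → 20 → 4 → 16 → 37 → 58 → 89  — not happy
happy: 49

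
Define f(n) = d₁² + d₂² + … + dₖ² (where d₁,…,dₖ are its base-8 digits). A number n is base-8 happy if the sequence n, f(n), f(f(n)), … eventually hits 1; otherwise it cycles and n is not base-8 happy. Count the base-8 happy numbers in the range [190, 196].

1

190: 190 → 89 → 11 → 10 → 5 → 25 → 10  (repeats 10)
191: 191 → 102 → 53 → 61 → 74 → 6 → 36 → 32 → 16 → 4 → 16  (repeats 16)
192: 192 → 9 → 2 → 4 → 16 → 4  (repeats 4)
193: 193 → 10 → 5 → 25 → 10  (repeats 10)
194: 194 → 13 → 26 → 13  (repeats 13)
195: 195 → 18 → 8 → 1  (reaches 1)
196: 196 → 25 → 10 → 5 → 25  (repeats 25)
base-8 happy: 195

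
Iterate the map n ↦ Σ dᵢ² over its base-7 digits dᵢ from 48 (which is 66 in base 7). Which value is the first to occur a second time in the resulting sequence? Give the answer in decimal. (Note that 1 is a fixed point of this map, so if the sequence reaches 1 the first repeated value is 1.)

4

48 = (6,6)_7 → 6² + 6² = 36 + 36 = 72
72 = (1,3,2)_7 → 1² + 3² + 2² = 1 + 9 + 4 = 14
14 = (2,0)_7 → 2² + 0² = 4 + 0 = 4
4 = (4)_7 → 4² = 16
16 = (2,2)_7 → 2² + 2² = 4 + 4 = 8
8 = (1,1)_7 → 1² + 1² = 1 + 1 = 2
2 = (2)_7 → 2² = 4  — 4 already appeared earlier.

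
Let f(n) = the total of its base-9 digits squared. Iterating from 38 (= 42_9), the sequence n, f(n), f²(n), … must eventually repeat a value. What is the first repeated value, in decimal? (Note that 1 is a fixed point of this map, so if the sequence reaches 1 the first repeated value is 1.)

38 = (4,2)_9 → 20
20 = (2,2)_9 → 8
8 = (8)_9 → 64
64 = (7,1)_9 → 50
50 = (5,5)_9 → 50  — 50 already appeared earlier.

50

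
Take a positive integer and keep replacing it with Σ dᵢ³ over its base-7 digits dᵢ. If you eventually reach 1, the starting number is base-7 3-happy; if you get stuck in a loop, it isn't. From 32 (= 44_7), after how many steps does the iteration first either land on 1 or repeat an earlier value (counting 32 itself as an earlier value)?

32 = (4,4)_7 → 4³ + 4³ = 128
128 = (2,4,2)_7 → 2³ + 4³ + 2³ = 80
80 = (1,4,3)_7 → 1³ + 4³ + 3³ = 92
92 = (1,6,1)_7 → 1³ + 6³ + 1³ = 218
218 = (4,3,1)_7 → 4³ + 3³ + 1³ = 92  — 92 repeats.
That took 5 steps.

5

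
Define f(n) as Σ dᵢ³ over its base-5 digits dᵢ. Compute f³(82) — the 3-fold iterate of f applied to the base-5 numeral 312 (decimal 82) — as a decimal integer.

82 = (3,1,2)_5 → 3³ + 1³ + 2³ = 36
36 = (1,2,1)_5 → 1³ + 2³ + 1³ = 10
10 = (2,0)_5 → 2³ + 0³ = 8

8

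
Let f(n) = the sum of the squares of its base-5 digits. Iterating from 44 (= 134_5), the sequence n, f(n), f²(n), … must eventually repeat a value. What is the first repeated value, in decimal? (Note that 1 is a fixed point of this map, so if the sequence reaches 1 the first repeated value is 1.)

44 = (1,3,4)_5 → 1² + 3² + 4² = 1 + 9 + 16 = 26
26 = (1,0,1)_5 → 1² + 0² + 1² = 1 + 0 + 1 = 2
2 = (2)_5 → 2² = 4
4 = (4)_5 → 4² = 16
16 = (3,1)_5 → 3² + 1² = 9 + 1 = 10
10 = (2,0)_5 → 2² + 0² = 4 + 0 = 4  — 4 already appeared earlier.

4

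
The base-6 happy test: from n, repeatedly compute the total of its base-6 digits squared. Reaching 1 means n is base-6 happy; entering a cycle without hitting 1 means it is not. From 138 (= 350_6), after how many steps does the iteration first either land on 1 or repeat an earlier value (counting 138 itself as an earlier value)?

10

138 = (3,5,0)_6 → 3² + 5² + 0² = 9 + 25 + 0 = 34
34 = (5,4)_6 → 5² + 4² = 25 + 16 = 41
41 = (1,0,5)_6 → 1² + 0² + 5² = 1 + 0 + 25 = 26
26 = (4,2)_6 → 4² + 2² = 16 + 4 = 20
20 = (3,2)_6 → 3² + 2² = 9 + 4 = 13
13 = (2,1)_6 → 2² + 1² = 4 + 1 = 5
5 = (5)_6 → 5² = 25
25 = (4,1)_6 → 4² + 1² = 16 + 1 = 17
17 = (2,5)_6 → 2² + 5² = 4 + 25 = 29
29 = (4,5)_6 → 4² + 5² = 16 + 25 = 41  — 41 repeats.
That took 10 steps.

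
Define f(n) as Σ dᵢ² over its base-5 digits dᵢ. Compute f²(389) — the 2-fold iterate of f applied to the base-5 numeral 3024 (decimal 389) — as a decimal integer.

389 = (3,0,2,4)_5 → 3² + 0² + 2² + 4² = 9 + 0 + 4 + 16 = 29
29 = (1,0,4)_5 → 1² + 0² + 4² = 1 + 0 + 16 = 17

17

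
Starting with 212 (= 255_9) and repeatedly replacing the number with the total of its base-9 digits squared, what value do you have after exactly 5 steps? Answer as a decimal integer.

50

212 = (2,5,5)_9 → 2² + 5² + 5² = 54
54 = (6,0)_9 → 6² + 0² = 36
36 = (4,0)_9 → 4² + 0² = 16
16 = (1,7)_9 → 1² + 7² = 50
50 = (5,5)_9 → 5² + 5² = 50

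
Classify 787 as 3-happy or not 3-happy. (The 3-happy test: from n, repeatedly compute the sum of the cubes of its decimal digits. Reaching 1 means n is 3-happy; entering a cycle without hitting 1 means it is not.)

3-happy

787 → 7³ + 8³ + 7³ = 1198
1198 → 1³ + 1³ + 9³ + 8³ = 1243
1243 → 1³ + 2³ + 4³ + 3³ = 100
100 → 1³ + 0³ + 0³ = 1  — reached 1.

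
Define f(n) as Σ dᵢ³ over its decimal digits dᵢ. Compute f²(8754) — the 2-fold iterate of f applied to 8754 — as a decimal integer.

129

8754 → 8³ + 7³ + 5³ + 4³ = 1044
1044 → 1³ + 0³ + 4³ + 4³ = 129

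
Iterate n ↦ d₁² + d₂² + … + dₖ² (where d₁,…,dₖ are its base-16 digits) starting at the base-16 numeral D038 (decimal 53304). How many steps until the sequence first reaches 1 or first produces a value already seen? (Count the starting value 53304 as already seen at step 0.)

13

53304 = (13,0,3,8)_16 → 13² + 0² + 3² + 8² = 242
242 = (15,2)_16 → 15² + 2² = 229
229 = (14,5)_16 → 14² + 5² = 221
221 = (13,13)_16 → 13² + 13² = 338
338 = (1,5,2)_16 → 1² + 5² + 2² = 30
30 = (1,14)_16 → 1² + 14² = 197
197 = (12,5)_16 → 12² + 5² = 169
169 = (10,9)_16 → 10² + 9² = 181
181 = (11,5)_16 → 11² + 5² = 146
146 = (9,2)_16 → 9² + 2² = 85
85 = (5,5)_16 → 5² + 5² = 50
50 = (3,2)_16 → 3² + 2² = 13
13 = (13)_16 → 13² = 169  — 169 repeats.
That took 13 steps.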